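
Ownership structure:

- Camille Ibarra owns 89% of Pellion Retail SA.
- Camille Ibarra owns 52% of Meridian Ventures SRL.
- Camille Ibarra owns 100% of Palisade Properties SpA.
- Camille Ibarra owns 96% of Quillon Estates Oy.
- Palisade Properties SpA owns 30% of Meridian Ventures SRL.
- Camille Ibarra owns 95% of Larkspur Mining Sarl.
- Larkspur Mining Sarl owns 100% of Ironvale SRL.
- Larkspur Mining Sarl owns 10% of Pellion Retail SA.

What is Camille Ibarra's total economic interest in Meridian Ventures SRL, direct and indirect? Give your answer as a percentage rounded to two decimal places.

82.00%

Camille reaches Meridian along 2 paths.
Via Palisade: 100% × 30% = 30%.
Direct stake: 52% = 52%.
Total: 30% + 52% = 82%.
Rounded: 82.00%.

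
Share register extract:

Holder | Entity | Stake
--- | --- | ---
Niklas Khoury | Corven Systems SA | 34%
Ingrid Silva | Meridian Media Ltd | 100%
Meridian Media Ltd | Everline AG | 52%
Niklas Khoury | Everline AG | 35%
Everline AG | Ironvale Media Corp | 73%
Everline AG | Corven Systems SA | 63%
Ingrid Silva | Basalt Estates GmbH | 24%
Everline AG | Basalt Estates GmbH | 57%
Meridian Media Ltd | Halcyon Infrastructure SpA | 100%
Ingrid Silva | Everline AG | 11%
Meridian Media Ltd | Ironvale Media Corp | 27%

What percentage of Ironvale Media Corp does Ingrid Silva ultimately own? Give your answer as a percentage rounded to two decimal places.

72.99%

Ingrid reaches Ironvale along 3 paths.
Via Meridian → Everline: 100% × 52% × 73% = 37.96%.
Via Everline: 11% × 73% = 8.03%.
Via Meridian: 100% × 27% = 27%.
Total: 37.96% + 8.03% + 27% = 72.99%.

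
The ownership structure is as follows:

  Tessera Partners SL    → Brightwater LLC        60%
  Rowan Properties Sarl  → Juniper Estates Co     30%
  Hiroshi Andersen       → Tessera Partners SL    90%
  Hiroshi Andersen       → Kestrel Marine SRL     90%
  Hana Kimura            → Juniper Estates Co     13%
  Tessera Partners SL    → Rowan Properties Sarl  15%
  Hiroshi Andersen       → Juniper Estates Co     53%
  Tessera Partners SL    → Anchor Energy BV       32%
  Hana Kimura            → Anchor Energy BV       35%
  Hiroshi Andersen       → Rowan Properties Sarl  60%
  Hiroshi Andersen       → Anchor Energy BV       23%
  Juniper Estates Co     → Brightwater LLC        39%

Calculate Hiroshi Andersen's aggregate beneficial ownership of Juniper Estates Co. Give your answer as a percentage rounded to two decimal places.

75.05%

Hiroshi reaches Juniper along 3 paths.
Direct stake: 53% = 53%.
Via Rowan: 60% × 30% = 18%.
Via Tessera → Rowan: 90% × 15% × 30% = 4.05%.
Total: 53% + 18% + 4.05% = 75.05%.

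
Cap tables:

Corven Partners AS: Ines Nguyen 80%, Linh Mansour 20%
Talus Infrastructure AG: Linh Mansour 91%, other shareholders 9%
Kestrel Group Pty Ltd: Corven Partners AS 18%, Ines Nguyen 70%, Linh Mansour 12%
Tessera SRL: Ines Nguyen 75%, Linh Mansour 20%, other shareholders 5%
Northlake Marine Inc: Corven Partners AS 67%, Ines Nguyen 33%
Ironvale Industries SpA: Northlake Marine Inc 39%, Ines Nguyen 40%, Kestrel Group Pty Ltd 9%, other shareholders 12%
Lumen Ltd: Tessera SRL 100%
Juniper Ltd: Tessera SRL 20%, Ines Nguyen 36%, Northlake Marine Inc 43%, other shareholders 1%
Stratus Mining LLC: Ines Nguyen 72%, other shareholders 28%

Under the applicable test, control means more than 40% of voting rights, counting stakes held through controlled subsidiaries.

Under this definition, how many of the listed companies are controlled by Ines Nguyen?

8

Ines holds 80% of Corven, so Ines controls Corven.
Corven and Ines together hold 18% + 70% = 88% of Kestrel, so Ines controls Kestrel.
Ines holds 75% of Tessera, so Ines controls Tessera.
Corven and Ines together hold 67% + 33% = 100% of Northlake, so Ines controls Northlake.
Northlake and Ines and Kestrel together hold 39% + 40% + 9% = 88% of Ironvale, so Ines controls Ironvale.
Tessera holds 100% of Lumen, so Ines controls Lumen.
Tessera and Ines and Northlake together hold 20% + 36% + 43% = 99% of Juniper, so Ines controls Juniper.
Ines holds 72% of Stratus, so Ines controls Stratus.
No other company's threshold is met.
Ines controls 8 companies.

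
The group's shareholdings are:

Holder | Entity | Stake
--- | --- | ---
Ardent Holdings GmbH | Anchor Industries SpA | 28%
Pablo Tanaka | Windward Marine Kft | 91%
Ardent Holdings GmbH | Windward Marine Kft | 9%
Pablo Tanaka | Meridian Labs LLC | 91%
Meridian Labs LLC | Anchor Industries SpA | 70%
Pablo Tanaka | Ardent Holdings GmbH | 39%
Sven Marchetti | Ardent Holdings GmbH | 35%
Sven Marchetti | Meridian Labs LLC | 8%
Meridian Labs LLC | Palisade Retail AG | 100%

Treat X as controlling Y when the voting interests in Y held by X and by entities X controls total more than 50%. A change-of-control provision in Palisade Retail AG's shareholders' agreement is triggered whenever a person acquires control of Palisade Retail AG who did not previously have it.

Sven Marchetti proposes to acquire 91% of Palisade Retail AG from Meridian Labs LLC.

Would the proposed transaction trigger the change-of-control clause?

The purchase adds only to Sven's holdings (Meridian's stake shrinks), so Sven is the only person who could newly come to control Palisade.
Sven's largest direct stake is 35% in Ardent, which does not meet the threshold, so Sven controls no company.
Neither Sven nor any entity Sven controls holds any voting interest in Palisade.
So before the transaction, Sven does not control Palisade.
After the purchase, Sven holds 91% of Palisade directly, and Meridian's stake falls to 9%.
Sven holds 91% of Palisade, so Sven controls Palisade.
Sven did not control Palisade before and does after, so the clause is triggered.

Yes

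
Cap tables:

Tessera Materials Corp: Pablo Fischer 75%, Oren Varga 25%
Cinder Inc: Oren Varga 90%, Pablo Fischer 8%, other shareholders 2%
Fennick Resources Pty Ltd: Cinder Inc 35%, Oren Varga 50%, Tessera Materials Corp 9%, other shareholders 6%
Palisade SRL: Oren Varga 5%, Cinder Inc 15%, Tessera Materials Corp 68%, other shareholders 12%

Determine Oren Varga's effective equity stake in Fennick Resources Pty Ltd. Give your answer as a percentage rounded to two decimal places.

83.75%

Oren reaches Fennick along 3 paths.
Via Cinder: 90% × 35% = 31.5%.
Direct stake: 50% = 50%.
Via Tessera: 25% × 9% = 2.25%.
Total: 31.5% + 50% + 2.25% = 83.75%.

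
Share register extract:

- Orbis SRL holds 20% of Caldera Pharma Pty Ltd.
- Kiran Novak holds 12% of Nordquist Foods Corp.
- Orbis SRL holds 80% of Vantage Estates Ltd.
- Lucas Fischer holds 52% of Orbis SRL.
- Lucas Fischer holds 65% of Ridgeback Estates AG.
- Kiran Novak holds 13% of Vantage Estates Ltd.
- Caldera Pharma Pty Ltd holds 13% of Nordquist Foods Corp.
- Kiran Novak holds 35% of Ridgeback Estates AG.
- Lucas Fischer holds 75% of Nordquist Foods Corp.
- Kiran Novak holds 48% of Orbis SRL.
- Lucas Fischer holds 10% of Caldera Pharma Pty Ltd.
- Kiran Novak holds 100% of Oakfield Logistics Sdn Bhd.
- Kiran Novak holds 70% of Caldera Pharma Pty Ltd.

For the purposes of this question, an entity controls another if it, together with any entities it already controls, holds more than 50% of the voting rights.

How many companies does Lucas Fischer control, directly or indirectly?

Lucas holds 52% of Orbis, so Lucas controls Orbis.
Lucas holds 65% of Ridgeback, so Lucas controls Ridgeback.
Orbis holds 80% of Vantage, so Lucas controls Vantage.
Lucas holds 75% of Nordquist, so Lucas controls Nordquist.
No other company's threshold is met.
Lucas controls 4 companies.

4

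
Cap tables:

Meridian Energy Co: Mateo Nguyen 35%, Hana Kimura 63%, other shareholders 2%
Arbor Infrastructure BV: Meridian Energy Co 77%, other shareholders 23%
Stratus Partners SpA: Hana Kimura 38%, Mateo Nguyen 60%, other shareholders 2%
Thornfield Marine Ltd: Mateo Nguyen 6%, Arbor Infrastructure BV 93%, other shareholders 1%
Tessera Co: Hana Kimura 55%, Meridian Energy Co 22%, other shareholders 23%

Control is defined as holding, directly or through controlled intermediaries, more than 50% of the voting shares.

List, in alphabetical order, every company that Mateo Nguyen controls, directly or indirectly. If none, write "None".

Stratus Partners SpA

Mateo holds 60% of Stratus, so Mateo controls Stratus.
No other company's threshold is met.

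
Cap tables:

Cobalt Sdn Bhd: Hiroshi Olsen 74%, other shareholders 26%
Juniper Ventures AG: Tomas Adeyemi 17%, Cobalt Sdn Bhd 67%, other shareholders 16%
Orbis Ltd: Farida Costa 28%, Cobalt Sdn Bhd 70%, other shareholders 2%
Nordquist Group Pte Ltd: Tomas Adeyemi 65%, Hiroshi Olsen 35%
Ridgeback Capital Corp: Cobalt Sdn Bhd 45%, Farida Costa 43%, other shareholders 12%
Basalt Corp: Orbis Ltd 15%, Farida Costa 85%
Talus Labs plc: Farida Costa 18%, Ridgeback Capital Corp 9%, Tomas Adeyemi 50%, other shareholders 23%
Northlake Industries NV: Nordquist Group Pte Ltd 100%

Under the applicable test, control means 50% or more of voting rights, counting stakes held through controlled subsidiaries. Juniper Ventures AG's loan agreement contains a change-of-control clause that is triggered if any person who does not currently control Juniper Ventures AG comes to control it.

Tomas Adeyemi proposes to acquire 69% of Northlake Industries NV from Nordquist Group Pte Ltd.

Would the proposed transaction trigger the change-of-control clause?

No

The purchase adds only to Tomas's holdings (Nordquist's stake shrinks), so Tomas is the only person who could newly come to control Juniper.
Tomas holds 65% of Nordquist, so Tomas controls Nordquist.
Tomas holds 50% of Talus, so Tomas controls Talus.
Nordquist holds 100% of Northlake, so Tomas controls Northlake.
In Juniper, Tomas's side holds only 17%, not ≥ 50%.
So before the transaction, Tomas does not control Juniper.
After the purchase, Tomas holds 69% of Northlake directly, and Nordquist's stake falls to 31%.
Nordquist and Tomas together hold 31% + 69% = 100% of Northlake, so Tomas controls Northlake.
After the transaction, Tomas's side holds 17% of Juniper, not ≥ 50%, so Tomas still does not control Juniper.
No new person acquires control, so the clause is not triggered.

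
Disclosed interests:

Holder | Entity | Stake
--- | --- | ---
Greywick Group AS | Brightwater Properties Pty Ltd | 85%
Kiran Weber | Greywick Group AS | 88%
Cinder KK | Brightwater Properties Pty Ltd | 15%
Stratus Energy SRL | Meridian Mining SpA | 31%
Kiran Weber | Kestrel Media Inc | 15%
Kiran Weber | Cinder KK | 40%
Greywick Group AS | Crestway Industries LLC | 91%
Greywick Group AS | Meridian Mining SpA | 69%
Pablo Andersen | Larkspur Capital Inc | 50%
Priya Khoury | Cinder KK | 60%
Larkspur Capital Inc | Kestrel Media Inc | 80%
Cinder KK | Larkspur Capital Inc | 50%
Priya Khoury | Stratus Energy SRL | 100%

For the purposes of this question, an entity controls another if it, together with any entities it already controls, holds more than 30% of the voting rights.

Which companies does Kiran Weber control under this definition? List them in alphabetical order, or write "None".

Kiran holds 40% of Cinder, so Kiran controls Cinder.
Kiran holds 88% of Greywick, so Kiran controls Greywick.
Cinder and Greywick together hold 15% + 85% = 100% of Brightwater, so Kiran controls Brightwater.
Cinder holds 50% of Larkspur, so Kiran controls Larkspur.
Kiran and Larkspur together hold 15% + 80% = 95% of Kestrel, so Kiran controls Kestrel.
Greywick holds 69% of Meridian, so Kiran controls Meridian.
Greywick holds 91% of Crestway, so Kiran controls Crestway.
No other company's threshold is met.

Brightwater Properties Pty Ltd, Cinder KK, Crestway Industries LLC, Greywick Group AS, Kestrel Media Inc, Larkspur Capital Inc, Meridian Mining SpA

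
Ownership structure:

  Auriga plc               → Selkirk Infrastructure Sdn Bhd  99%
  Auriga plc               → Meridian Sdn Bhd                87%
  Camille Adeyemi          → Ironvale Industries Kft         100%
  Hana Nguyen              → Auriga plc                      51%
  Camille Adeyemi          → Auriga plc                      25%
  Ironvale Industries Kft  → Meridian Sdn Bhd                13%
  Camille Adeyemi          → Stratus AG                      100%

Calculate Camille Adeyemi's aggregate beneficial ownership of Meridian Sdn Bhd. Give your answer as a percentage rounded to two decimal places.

Camille reaches Meridian along 2 paths.
Via Auriga: 25% × 87% = 21.75%.
Via Ironvale: 100% × 13% = 13%.
Total: 21.75% + 13% = 34.75%.

34.75%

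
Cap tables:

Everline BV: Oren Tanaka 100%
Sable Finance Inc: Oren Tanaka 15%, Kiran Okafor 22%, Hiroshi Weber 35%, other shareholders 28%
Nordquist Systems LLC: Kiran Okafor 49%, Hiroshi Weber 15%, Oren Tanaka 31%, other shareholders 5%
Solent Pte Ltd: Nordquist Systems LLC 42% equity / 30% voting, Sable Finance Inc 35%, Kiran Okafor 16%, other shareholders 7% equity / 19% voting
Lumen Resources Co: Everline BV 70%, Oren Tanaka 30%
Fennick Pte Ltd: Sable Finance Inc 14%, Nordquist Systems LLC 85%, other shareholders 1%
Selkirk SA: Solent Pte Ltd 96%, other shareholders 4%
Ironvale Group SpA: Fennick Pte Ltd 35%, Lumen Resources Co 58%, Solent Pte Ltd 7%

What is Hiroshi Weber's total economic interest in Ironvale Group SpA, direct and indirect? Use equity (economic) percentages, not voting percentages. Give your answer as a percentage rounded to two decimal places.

Hiroshi reaches Ironvale along 4 paths.
Via Sable → Fennick: 35% × 14% × 35% = 1.715%.
Via Nordquist → Fennick: 15% × 85% × 35% = 4.4625%.
Via Nordquist → Solent: 15% × 42% × 7% = 0.441%.
Via Sable → Solent: 35% × 35% × 7% = 0.8575%.
Total: 1.715% + 4.4625% + 0.441% + 0.8575% = 7.476%.
Rounded: 7.48%.

7.48%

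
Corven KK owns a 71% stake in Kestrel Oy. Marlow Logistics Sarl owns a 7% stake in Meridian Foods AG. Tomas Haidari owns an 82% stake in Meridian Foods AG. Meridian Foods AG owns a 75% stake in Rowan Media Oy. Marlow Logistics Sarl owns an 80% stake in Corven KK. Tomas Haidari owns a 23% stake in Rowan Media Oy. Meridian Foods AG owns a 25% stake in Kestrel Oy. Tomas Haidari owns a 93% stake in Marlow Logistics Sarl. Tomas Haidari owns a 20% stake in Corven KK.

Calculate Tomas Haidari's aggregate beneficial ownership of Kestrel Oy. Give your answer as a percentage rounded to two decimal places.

Tomas reaches Kestrel along 4 paths.
Via Corven: 20% × 71% = 14.2%.
Via Marlow → Corven: 93% × 80% × 71% = 52.824%.
Via Marlow → Meridian: 93% × 7% × 25% = 1.6275%.
Via Meridian: 82% × 25% = 20.5%.
Total: 14.2% + 52.824% + 1.6275% + 20.5% = 89.1515%.
Rounded: 89.15%.

89.15%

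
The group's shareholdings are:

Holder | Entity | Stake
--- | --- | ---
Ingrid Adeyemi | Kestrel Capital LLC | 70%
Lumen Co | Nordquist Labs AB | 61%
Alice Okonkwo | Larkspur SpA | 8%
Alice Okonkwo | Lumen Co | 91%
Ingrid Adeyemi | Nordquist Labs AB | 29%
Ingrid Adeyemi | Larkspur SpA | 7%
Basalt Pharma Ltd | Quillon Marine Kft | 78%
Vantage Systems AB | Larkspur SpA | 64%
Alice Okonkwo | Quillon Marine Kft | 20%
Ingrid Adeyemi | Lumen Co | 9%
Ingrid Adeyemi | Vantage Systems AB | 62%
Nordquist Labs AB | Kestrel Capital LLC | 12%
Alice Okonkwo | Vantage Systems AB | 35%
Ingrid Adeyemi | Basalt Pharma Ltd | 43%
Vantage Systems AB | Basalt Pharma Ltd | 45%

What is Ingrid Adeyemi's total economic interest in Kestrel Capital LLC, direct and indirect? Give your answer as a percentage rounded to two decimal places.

74.14%

Ingrid reaches Kestrel along 3 paths.
Via Nordquist: 29% × 12% = 3.48%.
Via Lumen → Nordquist: 9% × 61% × 12% = 0.6588%.
Direct stake: 70% = 70%.
Total: 3.48% + 0.6588% + 70% = 74.1388%.
Rounded: 74.14%.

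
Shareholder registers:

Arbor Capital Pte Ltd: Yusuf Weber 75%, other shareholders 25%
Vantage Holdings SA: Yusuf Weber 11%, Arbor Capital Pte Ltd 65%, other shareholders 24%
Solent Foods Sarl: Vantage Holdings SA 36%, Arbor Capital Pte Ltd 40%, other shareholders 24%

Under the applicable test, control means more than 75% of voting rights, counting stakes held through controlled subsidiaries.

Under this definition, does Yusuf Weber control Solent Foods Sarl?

Yusuf's largest direct stake is 75% in Arbor, which does not meet the threshold, so Yusuf controls no company.
Neither Yusuf nor any entity Yusuf controls holds any voting interest in Solent.
So Yusuf does not control Solent.

No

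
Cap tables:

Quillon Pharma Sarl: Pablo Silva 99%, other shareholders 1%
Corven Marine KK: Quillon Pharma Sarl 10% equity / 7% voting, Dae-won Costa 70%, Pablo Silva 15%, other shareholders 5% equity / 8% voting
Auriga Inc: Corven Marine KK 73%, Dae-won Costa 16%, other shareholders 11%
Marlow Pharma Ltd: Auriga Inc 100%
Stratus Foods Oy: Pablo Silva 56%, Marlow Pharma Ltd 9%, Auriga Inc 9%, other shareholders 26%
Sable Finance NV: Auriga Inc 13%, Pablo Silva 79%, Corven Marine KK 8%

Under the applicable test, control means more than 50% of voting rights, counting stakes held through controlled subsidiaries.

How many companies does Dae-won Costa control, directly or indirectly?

Dae-won holds 70% of Corven, so Dae-won controls Corven.
Corven and Dae-won together hold 73% + 16% = 89% of Auriga, so Dae-won controls Auriga.
Auriga holds 100% of Marlow, so Dae-won controls Marlow.
No other company's threshold is met.
Dae-won controls 3 companies.

3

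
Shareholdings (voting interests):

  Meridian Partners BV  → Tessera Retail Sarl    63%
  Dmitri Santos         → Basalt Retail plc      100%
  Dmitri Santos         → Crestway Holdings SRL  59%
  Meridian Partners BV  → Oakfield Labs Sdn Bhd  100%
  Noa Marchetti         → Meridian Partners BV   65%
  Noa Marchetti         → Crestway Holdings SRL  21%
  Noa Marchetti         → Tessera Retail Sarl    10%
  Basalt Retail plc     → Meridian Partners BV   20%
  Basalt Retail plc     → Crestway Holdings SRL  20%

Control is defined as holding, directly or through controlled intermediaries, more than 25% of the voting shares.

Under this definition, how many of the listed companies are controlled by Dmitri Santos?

2

Dmitri holds 100% of Basalt, so Dmitri controls Basalt.
Dmitri and Basalt together hold 59% + 20% = 79% of Crestway, so Dmitri controls Crestway.
No other company's threshold is met.
Dmitri controls 2 companies.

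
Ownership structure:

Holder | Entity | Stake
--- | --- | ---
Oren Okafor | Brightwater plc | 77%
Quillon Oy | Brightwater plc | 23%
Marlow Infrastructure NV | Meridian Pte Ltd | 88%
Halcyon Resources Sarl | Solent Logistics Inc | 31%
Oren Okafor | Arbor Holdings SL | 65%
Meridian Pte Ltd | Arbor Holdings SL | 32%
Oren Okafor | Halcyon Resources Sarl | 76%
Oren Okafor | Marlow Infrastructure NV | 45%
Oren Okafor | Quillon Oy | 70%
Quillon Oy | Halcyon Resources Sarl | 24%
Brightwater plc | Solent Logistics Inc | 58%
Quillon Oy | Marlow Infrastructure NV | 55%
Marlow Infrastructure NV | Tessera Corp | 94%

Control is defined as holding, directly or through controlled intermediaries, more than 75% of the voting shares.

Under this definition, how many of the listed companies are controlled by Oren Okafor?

3

Oren holds 76% of Halcyon, so Oren controls Halcyon.
Oren holds 77% of Brightwater, so Oren controls Brightwater.
Brightwater and Halcyon together hold 58% + 31% = 89% of Solent, so Oren controls Solent.
No other company's threshold is met.
Oren controls 3 companies.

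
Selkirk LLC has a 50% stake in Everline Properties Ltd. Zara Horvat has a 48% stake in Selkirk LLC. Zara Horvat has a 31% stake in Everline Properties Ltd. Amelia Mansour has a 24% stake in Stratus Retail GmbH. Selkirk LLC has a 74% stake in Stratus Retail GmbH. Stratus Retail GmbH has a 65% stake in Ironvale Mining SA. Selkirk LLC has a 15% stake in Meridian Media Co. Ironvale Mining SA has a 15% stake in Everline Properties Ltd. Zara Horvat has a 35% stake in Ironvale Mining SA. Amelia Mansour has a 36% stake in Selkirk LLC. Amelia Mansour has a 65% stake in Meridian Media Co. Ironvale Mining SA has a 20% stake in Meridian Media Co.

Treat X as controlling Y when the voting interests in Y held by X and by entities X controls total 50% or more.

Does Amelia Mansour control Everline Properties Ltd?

Amelia holds 65% of Meridian, so Amelia controls Meridian.
Neither Amelia nor any entity Amelia controls holds any voting interest in Everline.
So Amelia does not control Everline.

No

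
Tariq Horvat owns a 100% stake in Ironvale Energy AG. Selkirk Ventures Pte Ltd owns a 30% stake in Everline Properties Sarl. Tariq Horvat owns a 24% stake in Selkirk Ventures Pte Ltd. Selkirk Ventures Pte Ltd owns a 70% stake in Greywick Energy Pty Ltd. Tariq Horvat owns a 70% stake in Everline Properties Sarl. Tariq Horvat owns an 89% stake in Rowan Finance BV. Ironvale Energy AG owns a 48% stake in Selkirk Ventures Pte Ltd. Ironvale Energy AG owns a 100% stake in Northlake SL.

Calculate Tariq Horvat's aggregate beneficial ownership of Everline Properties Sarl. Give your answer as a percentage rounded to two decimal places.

Tariq reaches Everline along 3 paths.
Via Selkirk: 24% × 30% = 7.2%.
Via Ironvale → Selkirk: 100% × 48% × 30% = 14.4%.
Direct stake: 70% = 70%.
Total: 7.2% + 14.4% + 70% = 91.6%.
Rounded: 91.60%.

91.60%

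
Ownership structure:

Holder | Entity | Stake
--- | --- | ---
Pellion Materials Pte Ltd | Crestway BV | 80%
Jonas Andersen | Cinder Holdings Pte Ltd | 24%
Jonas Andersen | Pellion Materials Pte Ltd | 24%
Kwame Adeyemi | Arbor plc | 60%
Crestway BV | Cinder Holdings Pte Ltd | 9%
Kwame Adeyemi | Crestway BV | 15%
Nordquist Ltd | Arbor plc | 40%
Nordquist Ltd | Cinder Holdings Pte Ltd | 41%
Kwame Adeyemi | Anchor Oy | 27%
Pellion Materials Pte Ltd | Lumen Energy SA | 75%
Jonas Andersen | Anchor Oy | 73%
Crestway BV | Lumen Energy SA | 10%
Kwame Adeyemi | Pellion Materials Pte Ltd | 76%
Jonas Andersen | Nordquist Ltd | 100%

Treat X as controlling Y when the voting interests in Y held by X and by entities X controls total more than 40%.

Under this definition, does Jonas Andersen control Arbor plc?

Jonas holds 73% of Anchor, so Jonas controls Anchor.
Jonas holds 100% of Nordquist, so Jonas controls Nordquist.
Nordquist and Jonas together hold 41% + 24% = 65% of Cinder, so Jonas controls Cinder.
In Arbor, Jonas's side holds only 40%, not > 40%.
So Jonas does not control Arbor.

No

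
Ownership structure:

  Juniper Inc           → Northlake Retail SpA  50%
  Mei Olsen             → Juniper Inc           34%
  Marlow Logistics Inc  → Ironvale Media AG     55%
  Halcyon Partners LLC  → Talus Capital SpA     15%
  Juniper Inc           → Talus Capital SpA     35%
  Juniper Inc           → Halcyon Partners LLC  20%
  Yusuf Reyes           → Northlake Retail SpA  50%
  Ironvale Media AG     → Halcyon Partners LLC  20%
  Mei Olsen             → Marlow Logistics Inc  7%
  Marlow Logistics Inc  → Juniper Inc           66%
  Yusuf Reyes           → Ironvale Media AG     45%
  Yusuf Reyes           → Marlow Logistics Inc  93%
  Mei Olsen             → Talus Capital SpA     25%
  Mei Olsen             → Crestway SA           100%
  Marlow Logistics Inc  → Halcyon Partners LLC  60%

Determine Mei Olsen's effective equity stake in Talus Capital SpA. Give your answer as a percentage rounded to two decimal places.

40.42%

Mei reaches Talus along 7 paths.
Direct stake: 25% = 25%.
Via Marlow → Juniper: 7% × 66% × 35% = 1.617%.
Via Juniper: 34% × 35% = 11.9%.
Via Marlow → Ironvale → Halcyon: 7% × 55% × 20% × 15% = 0.1155%.
Via Marlow → Halcyon: 7% × 60% × 15% = 0.63%.
Via Marlow → Juniper → Halcyon: 7% × 66% × 20% × 15% = 0.1386%.
Via Juniper → Halcyon: 34% × 20% × 15% = 1.02%.
Total: 25% + 1.617% + 11.9% + 0.1155% + 0.63% + 0.1386% + 1.02% = 40.4211%.
Rounded: 40.42%.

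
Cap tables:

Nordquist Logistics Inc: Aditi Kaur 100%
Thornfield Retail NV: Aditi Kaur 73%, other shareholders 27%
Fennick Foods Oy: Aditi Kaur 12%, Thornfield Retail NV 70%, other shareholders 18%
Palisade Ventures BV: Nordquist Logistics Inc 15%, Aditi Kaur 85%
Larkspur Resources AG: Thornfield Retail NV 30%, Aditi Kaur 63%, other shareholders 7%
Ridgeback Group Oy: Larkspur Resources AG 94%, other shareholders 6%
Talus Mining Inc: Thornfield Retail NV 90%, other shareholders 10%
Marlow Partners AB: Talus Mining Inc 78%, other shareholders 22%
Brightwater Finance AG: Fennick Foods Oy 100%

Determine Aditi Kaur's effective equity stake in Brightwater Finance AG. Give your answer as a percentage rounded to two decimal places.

63.10%

Aditi reaches Brightwater along 2 paths.
Via Fennick: 12% × 100% = 12%.
Via Thornfield → Fennick: 73% × 70% × 100% = 51.1%.
Total: 12% + 51.1% = 63.1%.
Rounded: 63.10%.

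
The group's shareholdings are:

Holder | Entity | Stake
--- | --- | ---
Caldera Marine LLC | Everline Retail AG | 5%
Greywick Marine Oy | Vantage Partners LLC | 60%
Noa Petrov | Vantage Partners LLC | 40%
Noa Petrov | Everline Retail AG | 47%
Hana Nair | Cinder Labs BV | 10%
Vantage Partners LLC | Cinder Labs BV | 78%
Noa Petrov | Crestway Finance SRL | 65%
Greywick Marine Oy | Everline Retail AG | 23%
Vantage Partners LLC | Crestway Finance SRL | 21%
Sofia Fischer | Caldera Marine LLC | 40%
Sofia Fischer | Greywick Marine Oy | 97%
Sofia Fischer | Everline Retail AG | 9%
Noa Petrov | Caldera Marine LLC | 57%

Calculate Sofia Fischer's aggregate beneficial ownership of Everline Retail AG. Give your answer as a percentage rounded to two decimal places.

Sofia reaches Everline along 3 paths.
Via Greywick: 97% × 23% = 22.31%.
Direct stake: 9% = 9%.
Via Caldera: 40% × 5% = 2%.
Total: 22.31% + 9% + 2% = 33.31%.

33.31%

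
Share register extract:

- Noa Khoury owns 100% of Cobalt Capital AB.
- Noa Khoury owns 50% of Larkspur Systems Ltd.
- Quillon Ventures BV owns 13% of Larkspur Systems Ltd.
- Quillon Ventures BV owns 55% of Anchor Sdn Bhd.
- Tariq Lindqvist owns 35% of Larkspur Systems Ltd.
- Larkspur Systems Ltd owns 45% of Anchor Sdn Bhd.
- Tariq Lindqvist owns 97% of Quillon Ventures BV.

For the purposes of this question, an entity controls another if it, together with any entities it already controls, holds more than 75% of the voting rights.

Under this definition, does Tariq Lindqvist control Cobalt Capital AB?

Tariq holds 97% of Quillon, so Tariq controls Quillon.
Neither Tariq nor any entity Tariq controls holds any voting interest in Cobalt.
So Tariq does not control Cobalt.

No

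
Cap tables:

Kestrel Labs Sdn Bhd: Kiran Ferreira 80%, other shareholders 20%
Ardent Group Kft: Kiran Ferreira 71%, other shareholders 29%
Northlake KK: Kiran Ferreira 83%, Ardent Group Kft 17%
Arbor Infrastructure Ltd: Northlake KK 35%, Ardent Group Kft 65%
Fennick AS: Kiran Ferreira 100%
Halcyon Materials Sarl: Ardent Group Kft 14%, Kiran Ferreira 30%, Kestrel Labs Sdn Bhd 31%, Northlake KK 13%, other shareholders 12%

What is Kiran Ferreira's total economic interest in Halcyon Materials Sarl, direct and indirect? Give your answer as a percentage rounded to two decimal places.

77.10%

Kiran reaches Halcyon along 5 paths.
Via Ardent: 71% × 14% = 9.94%.
Direct stake: 30% = 30%.
Via Kestrel: 80% × 31% = 24.8%.
Via Northlake: 83% × 13% = 10.79%.
Via Ardent → Northlake: 71% × 17% × 13% = 1.5691%.
Total: 9.94% + 30% + 24.8% + 10.79% + 1.5691% = 77.0991%.
Rounded: 77.10%.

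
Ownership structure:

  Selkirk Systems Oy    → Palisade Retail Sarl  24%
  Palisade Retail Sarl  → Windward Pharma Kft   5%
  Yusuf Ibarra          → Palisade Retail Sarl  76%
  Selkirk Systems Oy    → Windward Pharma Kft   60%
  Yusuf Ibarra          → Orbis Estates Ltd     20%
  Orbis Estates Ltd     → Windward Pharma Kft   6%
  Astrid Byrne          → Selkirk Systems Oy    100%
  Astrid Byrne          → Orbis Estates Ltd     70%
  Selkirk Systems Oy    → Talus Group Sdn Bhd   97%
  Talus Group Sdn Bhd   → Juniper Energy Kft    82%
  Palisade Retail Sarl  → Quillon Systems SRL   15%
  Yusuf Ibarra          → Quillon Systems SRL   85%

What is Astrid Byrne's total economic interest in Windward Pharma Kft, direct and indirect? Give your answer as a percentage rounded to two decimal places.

Astrid reaches Windward along 3 paths.
Via Selkirk → Palisade: 100% × 24% × 5% = 1.2%.
Via Selkirk: 100% × 60% = 60%.
Via Orbis: 70% × 6% = 4.2%.
Total: 1.2% + 60% + 4.2% = 65.4%.
Rounded: 65.40%.

65.40%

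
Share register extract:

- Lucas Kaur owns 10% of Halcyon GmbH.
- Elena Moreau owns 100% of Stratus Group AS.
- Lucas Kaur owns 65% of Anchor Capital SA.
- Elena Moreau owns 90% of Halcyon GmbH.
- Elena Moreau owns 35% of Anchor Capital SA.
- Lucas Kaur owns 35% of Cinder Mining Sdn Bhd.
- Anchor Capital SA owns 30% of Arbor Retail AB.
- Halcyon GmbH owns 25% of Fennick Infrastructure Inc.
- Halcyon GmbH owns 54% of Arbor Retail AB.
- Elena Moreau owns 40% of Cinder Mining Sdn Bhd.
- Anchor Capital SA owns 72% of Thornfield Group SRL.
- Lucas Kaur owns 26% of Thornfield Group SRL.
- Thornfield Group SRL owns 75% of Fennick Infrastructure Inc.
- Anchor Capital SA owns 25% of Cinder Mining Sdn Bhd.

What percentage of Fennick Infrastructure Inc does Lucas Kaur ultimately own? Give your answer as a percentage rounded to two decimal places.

57.10%

Lucas reaches Fennick along 3 paths.
Via Halcyon: 10% × 25% = 2.5%.
Via Anchor → Thornfield: 65% × 72% × 75% = 35.1%.
Via Thornfield: 26% × 75% = 19.5%.
Total: 2.5% + 35.1% + 19.5% = 57.1%.
Rounded: 57.10%.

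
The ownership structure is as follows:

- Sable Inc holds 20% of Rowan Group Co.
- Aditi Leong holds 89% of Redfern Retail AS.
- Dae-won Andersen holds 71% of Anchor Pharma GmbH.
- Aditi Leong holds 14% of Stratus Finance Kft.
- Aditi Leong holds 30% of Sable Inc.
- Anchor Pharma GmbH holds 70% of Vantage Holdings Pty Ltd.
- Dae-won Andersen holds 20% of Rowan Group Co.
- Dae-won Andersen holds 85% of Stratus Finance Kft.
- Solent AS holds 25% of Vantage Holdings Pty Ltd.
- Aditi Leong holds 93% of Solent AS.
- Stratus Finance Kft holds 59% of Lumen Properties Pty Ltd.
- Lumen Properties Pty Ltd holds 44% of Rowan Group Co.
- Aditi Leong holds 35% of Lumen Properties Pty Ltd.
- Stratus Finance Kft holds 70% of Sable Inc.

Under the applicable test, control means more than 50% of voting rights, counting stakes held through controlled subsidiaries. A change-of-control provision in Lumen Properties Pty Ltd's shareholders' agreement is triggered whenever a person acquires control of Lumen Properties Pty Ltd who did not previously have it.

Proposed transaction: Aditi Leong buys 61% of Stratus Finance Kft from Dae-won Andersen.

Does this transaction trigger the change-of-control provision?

The purchase adds only to Aditi's holdings (Dae-won's stake shrinks), so Aditi is the only person who could newly come to control Lumen.
Aditi holds 93% of Solent, so Aditi controls Solent.
Aditi holds 89% of Redfern, so Aditi controls Redfern.
In Lumen, Aditi's side holds only 35%, not > 50%.
So before the transaction, Aditi does not control Lumen.
After the purchase, Aditi's direct stake in Stratus rises to 14% + 61% = 75%, and Dae-won's stake falls to 24%.
Aditi holds 75% of Stratus, so Aditi controls Stratus.
Aditi and Stratus together hold 35% + 59% = 94% of Lumen, so Aditi controls Lumen.
Aditi did not control Lumen before and does after, so the clause is triggered.

Yes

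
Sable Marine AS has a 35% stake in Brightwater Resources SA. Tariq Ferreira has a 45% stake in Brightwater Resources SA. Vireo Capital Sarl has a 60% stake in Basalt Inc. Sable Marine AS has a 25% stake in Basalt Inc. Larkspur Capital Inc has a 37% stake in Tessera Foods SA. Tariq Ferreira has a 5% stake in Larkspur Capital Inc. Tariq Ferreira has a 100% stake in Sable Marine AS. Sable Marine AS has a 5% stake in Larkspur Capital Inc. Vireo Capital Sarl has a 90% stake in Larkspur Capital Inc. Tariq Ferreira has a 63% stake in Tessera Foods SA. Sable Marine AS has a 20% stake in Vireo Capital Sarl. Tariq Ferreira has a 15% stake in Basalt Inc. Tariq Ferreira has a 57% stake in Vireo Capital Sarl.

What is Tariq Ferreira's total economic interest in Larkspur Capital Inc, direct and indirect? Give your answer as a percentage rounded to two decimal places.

79.30%

Tariq reaches Larkspur along 4 paths.
Direct stake: 5% = 5%.
Via Sable: 100% × 5% = 5%.
Via Sable → Vireo: 100% × 20% × 90% = 18%.
Via Vireo: 57% × 90% = 51.3%.
Total: 5% + 5% + 18% + 51.3% = 79.3%.
Rounded: 79.30%.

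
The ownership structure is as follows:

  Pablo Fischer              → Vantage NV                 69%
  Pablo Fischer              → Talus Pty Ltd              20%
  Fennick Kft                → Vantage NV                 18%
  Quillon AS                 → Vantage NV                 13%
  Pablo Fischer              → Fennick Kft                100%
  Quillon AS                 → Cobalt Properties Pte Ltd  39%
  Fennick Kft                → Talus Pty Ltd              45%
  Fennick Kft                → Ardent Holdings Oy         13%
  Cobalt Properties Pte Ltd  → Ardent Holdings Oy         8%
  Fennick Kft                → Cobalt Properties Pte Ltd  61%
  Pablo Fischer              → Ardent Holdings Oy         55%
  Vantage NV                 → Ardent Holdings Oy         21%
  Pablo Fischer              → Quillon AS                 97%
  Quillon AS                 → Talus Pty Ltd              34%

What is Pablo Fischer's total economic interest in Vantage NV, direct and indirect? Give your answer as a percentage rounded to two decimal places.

99.61%

Pablo reaches Vantage along 3 paths.
Via Quillon: 97% × 13% = 12.61%.
Via Fennick: 100% × 18% = 18%.
Direct stake: 69% = 69%.
Total: 12.61% + 18% + 69% = 99.61%.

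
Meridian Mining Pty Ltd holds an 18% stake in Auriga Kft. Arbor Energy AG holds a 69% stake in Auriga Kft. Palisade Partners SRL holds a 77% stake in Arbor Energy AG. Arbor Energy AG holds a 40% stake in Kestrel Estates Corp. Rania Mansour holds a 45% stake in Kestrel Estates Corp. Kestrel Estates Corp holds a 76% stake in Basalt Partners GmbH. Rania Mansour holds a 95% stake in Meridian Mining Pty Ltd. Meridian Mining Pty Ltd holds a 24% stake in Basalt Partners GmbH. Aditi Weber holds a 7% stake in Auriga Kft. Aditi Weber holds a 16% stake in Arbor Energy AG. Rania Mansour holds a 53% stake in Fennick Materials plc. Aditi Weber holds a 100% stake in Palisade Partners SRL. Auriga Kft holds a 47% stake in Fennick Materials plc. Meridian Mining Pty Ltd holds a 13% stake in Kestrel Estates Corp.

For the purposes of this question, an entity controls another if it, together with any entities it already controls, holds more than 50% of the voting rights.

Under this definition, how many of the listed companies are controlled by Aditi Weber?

Aditi holds 100% of Palisade, so Aditi controls Palisade.
Palisade and Aditi together hold 77% + 16% = 93% of Arbor, so Aditi controls Arbor.
Aditi and Arbor together hold 7% + 69% = 76% of Auriga, so Aditi controls Auriga.
No other company's threshold is met.
Aditi controls 3 companies.

3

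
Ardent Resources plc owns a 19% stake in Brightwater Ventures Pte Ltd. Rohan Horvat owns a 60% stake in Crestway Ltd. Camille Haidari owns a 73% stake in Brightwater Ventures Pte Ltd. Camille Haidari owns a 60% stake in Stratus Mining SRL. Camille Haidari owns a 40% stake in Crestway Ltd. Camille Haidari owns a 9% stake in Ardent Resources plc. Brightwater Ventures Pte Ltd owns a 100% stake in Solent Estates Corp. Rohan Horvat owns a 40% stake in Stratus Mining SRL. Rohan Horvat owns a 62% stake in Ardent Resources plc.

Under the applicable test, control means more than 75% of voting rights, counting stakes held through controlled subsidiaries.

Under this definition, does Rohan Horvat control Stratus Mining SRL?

Rohan's largest direct stake is 62% in Ardent, which does not meet the threshold, so Rohan controls no company.
In Stratus, Rohan's side holds only 40%, not > 75%.
So Rohan does not control Stratus.

No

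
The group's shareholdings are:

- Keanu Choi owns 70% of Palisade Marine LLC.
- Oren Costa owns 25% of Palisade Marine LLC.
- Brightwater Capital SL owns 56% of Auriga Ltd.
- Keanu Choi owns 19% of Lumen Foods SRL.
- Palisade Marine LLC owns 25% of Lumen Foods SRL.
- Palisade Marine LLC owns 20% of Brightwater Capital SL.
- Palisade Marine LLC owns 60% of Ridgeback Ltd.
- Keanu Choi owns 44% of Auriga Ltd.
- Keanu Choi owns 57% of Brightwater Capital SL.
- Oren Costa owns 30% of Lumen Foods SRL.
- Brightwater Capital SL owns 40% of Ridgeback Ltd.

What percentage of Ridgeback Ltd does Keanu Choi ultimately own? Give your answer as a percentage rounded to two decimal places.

Keanu reaches Ridgeback along 3 paths.
Via Palisade: 70% × 60% = 42%.
Via Palisade → Brightwater: 70% × 20% × 40% = 5.6%.
Via Brightwater: 57% × 40% = 22.8%.
Total: 42% + 5.6% + 22.8% = 70.4%.
Rounded: 70.40%.

70.40%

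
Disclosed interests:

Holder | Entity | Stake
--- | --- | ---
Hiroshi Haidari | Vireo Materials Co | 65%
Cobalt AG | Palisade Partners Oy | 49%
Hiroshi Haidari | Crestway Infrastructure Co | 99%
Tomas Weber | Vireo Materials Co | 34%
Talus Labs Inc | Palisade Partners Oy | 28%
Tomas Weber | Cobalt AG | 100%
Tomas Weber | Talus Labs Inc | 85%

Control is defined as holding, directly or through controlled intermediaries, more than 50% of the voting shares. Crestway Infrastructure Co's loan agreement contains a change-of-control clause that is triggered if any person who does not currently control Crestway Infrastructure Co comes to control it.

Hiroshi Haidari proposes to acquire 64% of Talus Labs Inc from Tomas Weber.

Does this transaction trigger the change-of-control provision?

The purchase adds only to Hiroshi's holdings (Tomas's stake shrinks), so Hiroshi is the only person who could newly come to control Crestway.
Hiroshi holds 99% of Crestway, so Hiroshi controls Crestway.
So Hiroshi already controls Crestway before the transaction.
After the purchase, Hiroshi holds 64% of Talus directly, and Tomas's stake falls to 21%.
Hiroshi controlled Crestway already, so this is not a new person acquiring control; every other person's position is unchanged or reduced.
No new person acquires control, so the clause is not triggered.

No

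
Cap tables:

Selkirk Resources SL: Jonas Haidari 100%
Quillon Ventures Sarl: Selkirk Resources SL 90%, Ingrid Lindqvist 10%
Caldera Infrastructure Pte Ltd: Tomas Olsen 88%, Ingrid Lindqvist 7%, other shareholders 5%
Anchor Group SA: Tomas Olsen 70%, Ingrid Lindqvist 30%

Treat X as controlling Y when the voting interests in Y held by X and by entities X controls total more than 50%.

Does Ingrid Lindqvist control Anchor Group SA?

No

Ingrid's largest direct stake is 30% in Anchor, which does not meet the threshold, so Ingrid controls no company.
In Anchor, Ingrid's side holds only 30%, not > 50%.
So Ingrid does not control Anchor.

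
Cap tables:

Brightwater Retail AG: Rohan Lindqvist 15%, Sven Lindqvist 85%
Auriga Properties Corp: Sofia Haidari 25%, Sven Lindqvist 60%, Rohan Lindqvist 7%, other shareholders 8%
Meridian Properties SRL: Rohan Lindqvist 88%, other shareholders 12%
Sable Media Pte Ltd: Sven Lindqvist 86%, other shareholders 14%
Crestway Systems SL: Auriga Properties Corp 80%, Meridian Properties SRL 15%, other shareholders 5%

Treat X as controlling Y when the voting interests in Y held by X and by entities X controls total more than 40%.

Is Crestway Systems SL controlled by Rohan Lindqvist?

Rohan holds 88% of Meridian, so Rohan controls Meridian.
In Crestway, Rohan's side holds only 15%, not > 40%.
So Rohan does not control Crestway.

No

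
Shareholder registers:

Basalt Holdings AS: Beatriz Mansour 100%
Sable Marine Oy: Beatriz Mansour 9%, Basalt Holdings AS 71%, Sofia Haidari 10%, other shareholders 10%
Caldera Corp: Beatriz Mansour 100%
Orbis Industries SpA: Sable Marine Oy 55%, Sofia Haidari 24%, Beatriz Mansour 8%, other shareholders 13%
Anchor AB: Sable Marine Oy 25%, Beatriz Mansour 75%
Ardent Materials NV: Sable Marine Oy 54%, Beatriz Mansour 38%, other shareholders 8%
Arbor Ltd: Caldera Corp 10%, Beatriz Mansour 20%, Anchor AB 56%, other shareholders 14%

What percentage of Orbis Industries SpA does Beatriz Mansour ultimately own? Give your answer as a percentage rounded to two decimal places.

Beatriz reaches Orbis along 3 paths.
Via Sable: 9% × 55% = 4.95%.
Via Basalt → Sable: 100% × 71% × 55% = 39.05%.
Direct stake: 8% = 8%.
Total: 4.95% + 39.05% + 8% = 52%.
Rounded: 52.00%.

52.00%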